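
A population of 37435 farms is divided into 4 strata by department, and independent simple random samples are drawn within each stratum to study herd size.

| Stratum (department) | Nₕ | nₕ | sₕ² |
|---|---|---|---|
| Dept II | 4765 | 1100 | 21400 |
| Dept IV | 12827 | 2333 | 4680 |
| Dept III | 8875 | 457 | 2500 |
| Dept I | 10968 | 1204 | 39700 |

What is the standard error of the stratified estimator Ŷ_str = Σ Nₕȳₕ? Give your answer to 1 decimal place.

67451.0

Var(Ŷ_str) = Σₕ Nₕ²(1 − fₕ)sₕ²/nₕ.
Dept II: 4765²·(1 − 1100/4765)·21400/1100 = 3.3974883 × 10^8.
Dept IV: 12827²·(1 − 2333/12827)·4680/2333 = 2.7002083 × 10^8.
Dept III: 8875²·(1 − 457/8875)·2500/457 = 4.0869666 × 10^8.
Dept I: 10968²·(1 − 1204/10968)·39700/1204 = 3.5311749 × 10^9.
Sum = 4.5496412 × 10^9.
SE = √(4.5496412 × 10^9) = 67451.0.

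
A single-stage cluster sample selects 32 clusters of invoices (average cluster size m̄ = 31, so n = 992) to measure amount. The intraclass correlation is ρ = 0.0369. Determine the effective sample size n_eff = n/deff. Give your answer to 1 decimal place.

deff = 1 + (31 − 1)·0.0369 = 1 + 1.107 = 2.107.
n_eff = 992 / 2.107 = 470.8.

470.8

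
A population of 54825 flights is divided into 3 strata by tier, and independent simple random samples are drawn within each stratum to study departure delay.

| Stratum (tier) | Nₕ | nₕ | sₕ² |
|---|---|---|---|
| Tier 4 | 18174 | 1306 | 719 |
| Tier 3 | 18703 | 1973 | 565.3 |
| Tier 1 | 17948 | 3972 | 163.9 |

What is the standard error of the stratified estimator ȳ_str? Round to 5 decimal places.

Var(ȳ_str) = Σₕ Wₕ²(1 − fₕ)sₕ²/nₕ with Wₕ = Nₕ/N, N = 54825.
Tier 4: Wₕ = 0.33149111; term = 0.33149111²·(1 − 0.07186090)·719/1306 = 0.056149068.
Tier 3: Wₕ = 0.34113999; term = 0.34113999²·(1 − 0.10549110)·565.3/1973 = 0.029826468.
Tier 1: Wₕ = 0.32736890; term = 0.32736890²·(1 − 0.22130600)·163.9/3972 = 0.0034435896.
Sum = 0.089419126.
SE = √(0.089419126) = 0.29903.

0.29903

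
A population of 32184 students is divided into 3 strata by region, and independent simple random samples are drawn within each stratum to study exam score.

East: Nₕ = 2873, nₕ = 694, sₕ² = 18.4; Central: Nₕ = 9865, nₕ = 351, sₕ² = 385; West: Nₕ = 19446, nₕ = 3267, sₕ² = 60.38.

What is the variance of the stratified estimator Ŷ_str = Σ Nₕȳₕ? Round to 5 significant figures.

Var(Ŷ_str) = Σₕ Nₕ²(1 − fₕ)sₕ²/nₕ.
East: 2873²·(1 − 694/2873)·18.4/694 = 165978.26.
Central: 9865²·(1 − 351/9865)·385/351 = 1.0294704 × 10^8.
West: 19446²·(1 − 3267/19446)·60.38/3267 = 5.8146815 × 10^6.
Sum = 1.089277 × 10^8.

1.0893 × 10^8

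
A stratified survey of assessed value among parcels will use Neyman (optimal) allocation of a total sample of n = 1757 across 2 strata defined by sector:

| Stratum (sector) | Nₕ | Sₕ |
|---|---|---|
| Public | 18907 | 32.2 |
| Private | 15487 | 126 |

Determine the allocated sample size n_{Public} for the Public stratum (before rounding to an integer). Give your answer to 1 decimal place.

Neyman allocation: nₕ = n·NₕSₕ / Σⱼ NⱼSⱼ.
Σ NⱼSⱼ = 18907·32.2 + 15487·126 = 2.5601674 × 10^6.
n_{Public} = 1757·18907·32.2 / (2.5601674 × 10^6) = 417.8.

417.8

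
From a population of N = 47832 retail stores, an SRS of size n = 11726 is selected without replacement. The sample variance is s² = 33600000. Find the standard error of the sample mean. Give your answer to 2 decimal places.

Under SRS without replacement, Var(ȳ) = (1 − f)·s²/n with f = n/N = 11726/47832 = 0.24514969.
Var(ȳ) = (1 − 0.24514969)·33600000/11726 = 0.75485031·2865.4273 = 2162.9687.
SE(ȳ) = √(2162.9687) = 46.51.

46.51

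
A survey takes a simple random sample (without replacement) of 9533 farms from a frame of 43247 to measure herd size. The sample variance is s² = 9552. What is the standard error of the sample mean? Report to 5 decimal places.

0.88381

Under SRS without replacement, Var(ȳ) = (1 − f)·s²/n with f = n/N = 9533/43247 = 0.22043148.
Var(ȳ) = (1 − 0.22043148)·9552/9533 = 0.77956852·1.0019931 = 0.78112226.
SE(ȳ) = √(0.78112226) = 0.88381.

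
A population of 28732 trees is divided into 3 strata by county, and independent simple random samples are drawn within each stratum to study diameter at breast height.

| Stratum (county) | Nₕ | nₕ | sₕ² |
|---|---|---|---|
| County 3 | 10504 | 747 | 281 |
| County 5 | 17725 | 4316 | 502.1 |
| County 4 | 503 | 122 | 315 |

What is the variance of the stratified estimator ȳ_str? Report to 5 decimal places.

Var(ȳ_str) = Σₕ Wₕ²(1 − fₕ)sₕ²/nₕ with Wₕ = Nₕ/N, N = 28732.
County 3: Wₕ = 0.36558541; term = 0.36558541²·(1 − 0.07111577)·281/747 = 0.046700875.
County 5: Wₕ = 0.61690798; term = 0.61690798²·(1 − 0.24349788)·502.1/4316 = 0.033493436.
County 4: Wₕ = 0.01750661; term = 0.01750661²·(1 − 0.24254473)·315/122 = 5.9939342 × 10^-4.
Sum = 0.080793704.

0.08079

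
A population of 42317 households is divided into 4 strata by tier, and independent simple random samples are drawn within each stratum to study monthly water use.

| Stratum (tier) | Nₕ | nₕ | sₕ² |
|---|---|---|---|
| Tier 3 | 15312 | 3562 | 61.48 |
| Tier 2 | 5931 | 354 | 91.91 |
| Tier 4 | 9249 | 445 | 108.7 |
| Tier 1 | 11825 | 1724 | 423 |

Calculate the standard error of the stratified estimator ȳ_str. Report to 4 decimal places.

Var(ȳ_str) = Σₕ Wₕ²(1 − fₕ)sₕ²/nₕ with Wₕ = Nₕ/N, N = 42317.
Tier 3: Wₕ = 0.36184040; term = 0.36184040²·(1 − 0.23262800)·61.48/3562 = 0.0017341234.
Tier 2: Wₕ = 0.14015644; term = 0.14015644²·(1 − 0.05968639)·91.91/354 = 0.0047957698.
Tier 4: Wₕ = 0.21856464; term = 0.21856464²·(1 − 0.04811331)·108.7/445 = 0.011107456.
Tier 1: Wₕ = 0.27943852; term = 0.27943852²·(1 − 0.14579281)·423/1724 = 0.016365862.
Sum = 0.034003211.
SE = √(0.034003211) = 0.1844.

0.1844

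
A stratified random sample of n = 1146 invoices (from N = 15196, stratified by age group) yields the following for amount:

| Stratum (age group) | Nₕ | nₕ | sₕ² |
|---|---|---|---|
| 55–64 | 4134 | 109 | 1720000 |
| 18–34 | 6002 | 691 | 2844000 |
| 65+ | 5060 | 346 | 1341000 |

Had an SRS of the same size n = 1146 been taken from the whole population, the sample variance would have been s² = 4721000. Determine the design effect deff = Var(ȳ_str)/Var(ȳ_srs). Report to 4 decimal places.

0.5528

Var(ȳ_str) = Σ Wₕ²(1−fₕ)sₕ²/nₕ with Wₕ = Nₕ/15196:
  55–64: (4134/15196)²·(1−109/4134)·1720000/109 = 1137.0505
  18–34: (6002/15196)²·(1−691/6002)·2844000/691 = 568.15295
  65+: (5060/15196)²·(1−346/5060)·1341000/346 = 400.34481
  → Var(ȳ_str) = 2105.5483.
Var(ȳ_srs) = (1 − 1146/15196)·4721000/1146 = 3808.8724.
deff = 2105.5483 / 3808.8724 = 0.5528.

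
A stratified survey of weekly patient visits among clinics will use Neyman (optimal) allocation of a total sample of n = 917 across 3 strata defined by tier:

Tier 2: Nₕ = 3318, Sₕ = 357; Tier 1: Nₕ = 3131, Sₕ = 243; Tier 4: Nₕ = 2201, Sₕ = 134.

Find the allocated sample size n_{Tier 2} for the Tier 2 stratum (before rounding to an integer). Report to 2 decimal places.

484.85

Neyman allocation: nₕ = n·NₕSₕ / Σⱼ NⱼSⱼ.
Σ NⱼSⱼ = 3318·357 + 3131·243 + 2201·134 = 2.240293 × 10^6.
n_{Tier 2} = 917·3318·357 / (2.240293 × 10^6) = 484.85.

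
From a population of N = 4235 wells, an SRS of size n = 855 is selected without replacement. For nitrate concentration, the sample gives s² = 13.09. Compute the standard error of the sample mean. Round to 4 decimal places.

Under SRS without replacement, Var(ȳ) = (1 − f)·s²/n with f = n/N = 855/4235 = 0.20188902.
Var(ȳ) = (1 − 0.20188902)·13.09/855 = 0.79811098·0.015309942 = 0.012219032.
SE(ȳ) = √(0.012219032) = 0.1105.

0.1105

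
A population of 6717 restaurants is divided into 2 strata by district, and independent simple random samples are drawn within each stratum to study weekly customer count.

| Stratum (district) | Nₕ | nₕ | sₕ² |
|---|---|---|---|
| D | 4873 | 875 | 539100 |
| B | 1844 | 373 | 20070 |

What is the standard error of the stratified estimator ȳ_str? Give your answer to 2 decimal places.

16.41

Var(ȳ_str) = Σₕ Wₕ²(1 − fₕ)sₕ²/nₕ with Wₕ = Nₕ/N, N = 6717.
D: Wₕ = 0.72547268; term = 0.72547268²·(1 − 0.17956085)·539100/875 = 266.04174.
B: Wₕ = 0.27452732; term = 0.27452732²·(1 − 0.20227766)·20070/373 = 3.2349043.
Sum = 269.27664.
SE = √(269.27664) = 16.41.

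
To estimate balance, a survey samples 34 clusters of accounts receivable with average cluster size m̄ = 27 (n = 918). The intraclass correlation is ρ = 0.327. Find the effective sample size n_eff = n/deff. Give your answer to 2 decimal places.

deff = 1 + (27 − 1)·0.327 = 1 + 8.502 = 9.502.
n_eff = 918 / 9.502 = 96.61.

96.61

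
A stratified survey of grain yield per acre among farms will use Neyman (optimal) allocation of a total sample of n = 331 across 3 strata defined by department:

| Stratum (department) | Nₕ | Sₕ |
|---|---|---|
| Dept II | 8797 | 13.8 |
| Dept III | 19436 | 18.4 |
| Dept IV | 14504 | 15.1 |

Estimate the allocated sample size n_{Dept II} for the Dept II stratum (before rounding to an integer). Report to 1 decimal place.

Neyman allocation: nₕ = n·NₕSₕ / Σⱼ NⱼSⱼ.
Σ NⱼSⱼ = 8797·13.8 + 19436·18.4 + 14504·15.1 = 698031.4.
n_{Dept II} = 331·8797·13.8 / 698031.4 = 57.6.

57.6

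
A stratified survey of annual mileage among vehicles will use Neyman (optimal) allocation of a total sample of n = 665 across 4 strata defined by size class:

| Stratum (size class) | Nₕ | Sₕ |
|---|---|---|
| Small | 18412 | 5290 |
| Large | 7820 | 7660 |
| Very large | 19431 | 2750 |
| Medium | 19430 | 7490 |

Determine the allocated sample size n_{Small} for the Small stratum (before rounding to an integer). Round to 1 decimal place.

Neyman allocation: nₕ = n·NₕSₕ / Σⱼ NⱼSⱼ.
Σ NⱼSⱼ = 18412·5290 + 7820·7660 + 19431·2750 + 19430·7490 = 3.5626663 × 10^8.
n_{Small} = 665·18412·5290 / (3.5626663 × 10^8) = 181.8.

181.8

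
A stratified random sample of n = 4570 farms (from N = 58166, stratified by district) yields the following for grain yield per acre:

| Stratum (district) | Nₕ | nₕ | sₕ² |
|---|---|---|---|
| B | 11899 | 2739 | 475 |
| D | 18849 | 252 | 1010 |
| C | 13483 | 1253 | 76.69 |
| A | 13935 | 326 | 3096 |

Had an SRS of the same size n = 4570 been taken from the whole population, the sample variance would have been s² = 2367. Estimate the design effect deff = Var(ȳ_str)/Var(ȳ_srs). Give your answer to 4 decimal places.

Var(ȳ_str) = Σ Wₕ²(1−fₕ)sₕ²/nₕ with Wₕ = Nₕ/58166:
  B: (11899/58166)²·(1−2739/11899)·475/2739 = 0.0055868771
  D: (18849/58166)²·(1−252/18849)·1010/252 = 0.41525382
  C: (13483/58166)²·(1−1253/13483)·76.69/1253 = 0.0029830619
  A: (13935/58166)²·(1−326/13935)·3096/326 = 0.53232657
  → Var(ȳ_str) = 0.95615033.
Var(ȳ_srs) = (1 − 4570/58166)·2367/4570 = 0.47724923.
deff = 0.95615033 / 0.47724923 = 2.0035.

2.0035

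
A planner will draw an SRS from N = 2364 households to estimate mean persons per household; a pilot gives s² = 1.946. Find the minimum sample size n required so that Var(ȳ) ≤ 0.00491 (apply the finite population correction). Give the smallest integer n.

340

Without fpc, n₀ = s²/D = 1.946/0.00491 = 396.3340.
With fpc, (1 − n/N)·s²/n ≤ D requires n ≥ n₀/(1 + n₀/N) = 396.3340/(1 + 396.3340/2364) = 339.4276.
Rounding up, n = 340.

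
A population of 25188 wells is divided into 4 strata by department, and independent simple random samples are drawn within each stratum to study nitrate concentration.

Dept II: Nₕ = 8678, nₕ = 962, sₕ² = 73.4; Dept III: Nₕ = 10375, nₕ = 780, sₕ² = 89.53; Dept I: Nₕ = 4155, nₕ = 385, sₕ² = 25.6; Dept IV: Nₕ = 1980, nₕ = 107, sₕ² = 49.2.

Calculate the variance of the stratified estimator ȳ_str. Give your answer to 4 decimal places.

0.0304

Var(ȳ_str) = Σₕ Wₕ²(1 − fₕ)sₕ²/nₕ with Wₕ = Nₕ/N, N = 25188.
Dept II: Wₕ = 0.34452914; term = 0.34452914²·(1 − 0.11085504)·73.4/962 = 0.0080527735.
Dept III: Wₕ = 0.41190249; term = 0.41190249²·(1 − 0.07518072)·89.53/780 = 0.018010248.
Dept I: Wₕ = 0.16495950; term = 0.16495950²·(1 − 0.09265945)·25.6/385 = 0.0016417395.
Dept IV: Wₕ = 0.07860886; term = 0.07860886²·(1 − 0.05404040)·49.2/107 = 0.0026877998.
Sum = 0.030392561.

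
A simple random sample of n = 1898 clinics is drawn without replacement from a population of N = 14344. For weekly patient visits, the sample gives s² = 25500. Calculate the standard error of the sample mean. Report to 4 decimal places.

Under SRS without replacement, Var(ȳ) = (1 − f)·s²/n with f = n/N = 1898/14344 = 0.13232013.
Var(ȳ) = (1 − 0.13232013)·25500/1898 = 0.86767987·13.435195 = 11.657448.
SE(ȳ) = √(11.657448) = 3.4143.

3.4143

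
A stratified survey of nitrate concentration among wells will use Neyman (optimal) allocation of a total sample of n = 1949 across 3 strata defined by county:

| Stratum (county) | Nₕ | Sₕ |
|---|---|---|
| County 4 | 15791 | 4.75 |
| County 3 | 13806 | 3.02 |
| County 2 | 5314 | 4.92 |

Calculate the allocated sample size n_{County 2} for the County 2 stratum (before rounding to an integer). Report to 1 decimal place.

356.7

Neyman allocation: nₕ = n·NₕSₕ / Σⱼ NⱼSⱼ.
Σ NⱼSⱼ = 15791·4.75 + 13806·3.02 + 5314·4.92 = 142846.25.
n_{County 2} = 1949·5314·4.92 / 142846.25 = 356.7.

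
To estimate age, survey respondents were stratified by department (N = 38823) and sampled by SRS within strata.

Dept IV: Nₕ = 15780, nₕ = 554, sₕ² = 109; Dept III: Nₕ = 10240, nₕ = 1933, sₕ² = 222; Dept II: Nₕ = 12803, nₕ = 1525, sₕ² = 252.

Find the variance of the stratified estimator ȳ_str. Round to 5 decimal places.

0.05368

Var(ȳ_str) = Σₕ Wₕ²(1 − fₕ)sₕ²/nₕ with Wₕ = Nₕ/N, N = 38823.
Dept IV: Wₕ = 0.40646009; term = 0.40646009²·(1 − 0.03510773)·109/554 = 0.031363995.
Dept III: Wₕ = 0.26376117; term = 0.26376117²·(1 − 0.18876953)·222/1933 = 0.0064816728.
Dept II: Wₕ = 0.32977874; term = 0.32977874²·(1 − 0.11911271)·252/1525 = 0.015830563.
Sum = 0.053676231.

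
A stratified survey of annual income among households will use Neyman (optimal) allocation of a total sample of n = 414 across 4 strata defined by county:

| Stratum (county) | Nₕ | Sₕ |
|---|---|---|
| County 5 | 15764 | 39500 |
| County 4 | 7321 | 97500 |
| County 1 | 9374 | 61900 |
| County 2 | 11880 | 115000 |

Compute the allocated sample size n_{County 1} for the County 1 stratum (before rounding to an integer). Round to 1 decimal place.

73.2

Neyman allocation: nₕ = n·NₕSₕ / Σⱼ NⱼSⱼ.
Σ NⱼSⱼ = 15764·39500 + 7321·97500 + 9374·61900 + 11880·115000 = 3.2829261 × 10^9.
n_{County 1} = 414·9374·61900 / (3.2829261 × 10^9) = 73.2.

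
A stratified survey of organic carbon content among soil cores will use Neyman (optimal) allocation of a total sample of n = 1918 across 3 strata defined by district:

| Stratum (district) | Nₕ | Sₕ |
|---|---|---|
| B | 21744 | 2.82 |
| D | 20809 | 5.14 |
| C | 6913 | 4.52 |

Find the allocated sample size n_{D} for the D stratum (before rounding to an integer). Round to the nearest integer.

1028

Neyman allocation: nₕ = n·NₕSₕ / Σⱼ NⱼSⱼ.
Σ NⱼSⱼ = 21744·2.82 + 20809·5.14 + 6913·4.52 = 199523.1.
n_{D} = 1918·20809·5.14 / 199523.1 = 1028.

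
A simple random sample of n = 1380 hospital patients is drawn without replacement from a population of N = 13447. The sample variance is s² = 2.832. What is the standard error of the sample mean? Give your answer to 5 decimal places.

Under SRS without replacement, Var(ȳ) = (1 − f)·s²/n with f = n/N = 1380/13447 = 0.10262512.
Var(ȳ) = (1 − 0.10262512)·2.832/1380 = 0.89737488·0.0020521739 = 0.0018415693.
SE(ȳ) = √(0.0018415693) = 0.04291.

0.04291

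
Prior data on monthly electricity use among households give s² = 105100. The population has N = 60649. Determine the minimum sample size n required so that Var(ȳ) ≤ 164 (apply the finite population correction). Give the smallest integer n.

635

Without fpc, n₀ = s²/D = 105100/164 = 640.8537.
With fpc, (1 − n/N)·s²/n ≤ D requires n ≥ n₀/(1 + n₀/N) = 640.8537/(1 + 640.8537/60649) = 634.1529.
Rounding up, n = 635.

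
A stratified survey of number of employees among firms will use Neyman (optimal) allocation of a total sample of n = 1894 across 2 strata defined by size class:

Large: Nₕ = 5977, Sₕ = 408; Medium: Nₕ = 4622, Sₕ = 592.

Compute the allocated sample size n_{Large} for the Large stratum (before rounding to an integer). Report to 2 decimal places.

Neyman allocation: nₕ = n·NₕSₕ / Σⱼ NⱼSⱼ.
Σ NⱼSⱼ = 5977·408 + 4622·592 = 5.17484 × 10^6.
n_{Large} = 1894·5977·408 / (5.17484 × 10^6) = 892.54.

892.54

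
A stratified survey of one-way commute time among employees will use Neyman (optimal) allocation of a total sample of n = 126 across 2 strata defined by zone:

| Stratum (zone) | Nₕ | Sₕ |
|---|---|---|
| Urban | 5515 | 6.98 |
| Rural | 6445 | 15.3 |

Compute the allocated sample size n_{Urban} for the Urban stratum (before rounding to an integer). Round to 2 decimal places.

Neyman allocation: nₕ = n·NₕSₕ / Σⱼ NⱼSⱼ.
Σ NⱼSⱼ = 5515·6.98 + 6445·15.3 = 137103.2.
n_{Urban} = 126·5515·6.98 / 137103.2 = 35.38.

35.38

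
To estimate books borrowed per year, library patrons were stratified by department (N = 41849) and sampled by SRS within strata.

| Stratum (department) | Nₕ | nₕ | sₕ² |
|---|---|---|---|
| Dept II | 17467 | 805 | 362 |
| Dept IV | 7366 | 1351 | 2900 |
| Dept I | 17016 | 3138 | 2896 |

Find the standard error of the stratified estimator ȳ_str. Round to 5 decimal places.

0.50346

Var(ȳ_str) = Σₕ Wₕ²(1 − fₕ)sₕ²/nₕ with Wₕ = Nₕ/N, N = 41849.
Dept II: Wₕ = 0.41738154; term = 0.41738154²·(1 − 0.04608691)·362/805 = 0.074728794.
Dept IV: Wₕ = 0.17601376; term = 0.17601376²·(1 − 0.18341026)·2900/1351 = 0.054305001.
Dept I: Wₕ = 0.40660470; term = 0.40660470²·(1 − 0.18441467)·2896/3138 = 0.12443994.
Sum = 0.25347374.
SE = √(0.25347374) = 0.50346.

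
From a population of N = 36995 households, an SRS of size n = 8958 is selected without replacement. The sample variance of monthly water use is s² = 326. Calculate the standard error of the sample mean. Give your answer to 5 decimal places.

Under SRS without replacement, Var(ȳ) = (1 − f)·s²/n with f = n/N = 8958/36995 = 0.24214083.
Var(ȳ) = (1 − 0.24214083)·326/8958 = 0.75785917·0.036392052 = 0.02758005.
SE(ȳ) = √(0.02758005) = 0.16607.

0.16607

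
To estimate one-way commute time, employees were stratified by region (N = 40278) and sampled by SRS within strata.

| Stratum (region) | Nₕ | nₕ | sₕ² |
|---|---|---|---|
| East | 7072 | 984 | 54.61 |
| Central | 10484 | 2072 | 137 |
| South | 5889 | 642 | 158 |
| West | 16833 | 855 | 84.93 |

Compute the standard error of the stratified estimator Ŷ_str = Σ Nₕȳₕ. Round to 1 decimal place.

6522.4

Var(Ŷ_str) = Σₕ Nₕ²(1 − fₕ)sₕ²/nₕ.
East: 7072²·(1 − 984/7072)·54.61/984 = 2.3894281 × 10^6.
Central: 10484²·(1 − 2072/10484)·137/2072 = 5.8311887 × 10^6.
South: 5889²·(1 − 642/5889)·158/642 = 7.6045703 × 10^6.
West: 16833²·(1 − 855/16833)·84.93/855 = 2.6716462 × 10^7.
Sum = 4.2541649 × 10^7.
SE = √(4.2541649 × 10^7) = 6522.4.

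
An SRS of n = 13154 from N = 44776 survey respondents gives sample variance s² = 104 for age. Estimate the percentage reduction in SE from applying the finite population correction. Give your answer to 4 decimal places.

f = n/N = 13154/44776 = 0.29377345.
SE_no-fpc = √(s²/n) = 0.088917604; SE_fpc = √((1−f)s²/n) = 0.074723941.
Ratio = √(1−f) = 0.84037286. Reduction = 100·(1 − 0.84037286) = 15.9627%.

15.9627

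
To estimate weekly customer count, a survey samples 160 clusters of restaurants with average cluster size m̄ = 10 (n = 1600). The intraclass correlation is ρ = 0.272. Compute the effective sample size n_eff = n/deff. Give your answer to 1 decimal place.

464.0

deff = 1 + (10 − 1)·0.272 = 1 + 2.448 = 3.448.
n_eff = 1600 / 3.448 = 464.0.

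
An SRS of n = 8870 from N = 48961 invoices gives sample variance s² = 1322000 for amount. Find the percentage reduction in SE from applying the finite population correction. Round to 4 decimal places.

9.5105

f = n/N = 8870/48961 = 0.18116460.
SE_no-fpc = √(s²/n) = 12.208264; SE_fpc = √((1−f)s²/n) = 11.0472.
Ratio = √(1−f) = 0.90489524. Reduction = 100·(1 − 0.90489524) = 9.5105%.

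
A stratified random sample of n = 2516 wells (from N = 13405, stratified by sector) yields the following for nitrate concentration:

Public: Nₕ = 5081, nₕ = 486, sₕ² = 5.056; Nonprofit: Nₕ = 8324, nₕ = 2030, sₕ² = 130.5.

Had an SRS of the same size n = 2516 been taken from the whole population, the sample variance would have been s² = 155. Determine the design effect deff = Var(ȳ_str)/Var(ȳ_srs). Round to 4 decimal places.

0.4015

Var(ȳ_str) = Σ Wₕ²(1−fₕ)sₕ²/nₕ with Wₕ = Nₕ/13405:
  Public: (5081/13405)²·(1−486/5081)·5.056/486 = 0.0013516737
  Nonprofit: (8324/13405)²·(1−2030/8324)·130.5/2030 = 0.018743023
  → Var(ȳ_str) = 0.020094697.
Var(ȳ_srs) = (1 − 2516/13405)·155/2516 = 0.050042874.
deff = 0.020094697 / 0.050042874 = 0.4015.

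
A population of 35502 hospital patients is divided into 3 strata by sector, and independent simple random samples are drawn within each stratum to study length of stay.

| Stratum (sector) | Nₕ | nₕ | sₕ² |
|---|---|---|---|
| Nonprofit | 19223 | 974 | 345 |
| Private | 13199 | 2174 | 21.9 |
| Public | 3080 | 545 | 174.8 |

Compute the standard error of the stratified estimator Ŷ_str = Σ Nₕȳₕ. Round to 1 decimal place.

Var(Ŷ_str) = Σₕ Nₕ²(1 − fₕ)sₕ²/nₕ.
Nonprofit: 19223²·(1 − 974/19223)·345/974 = 1.2425686 × 10^8.
Private: 13199²·(1 − 2174/13199)·21.9/2174 = 1.4658995 × 10^6.
Public: 3080²·(1 − 545/3080)·174.8/545 = 2.5042265 × 10^6.
Sum = 1.2822699 × 10^8.
SE = √(1.2822699 × 10^8) = 11323.7.

11323.7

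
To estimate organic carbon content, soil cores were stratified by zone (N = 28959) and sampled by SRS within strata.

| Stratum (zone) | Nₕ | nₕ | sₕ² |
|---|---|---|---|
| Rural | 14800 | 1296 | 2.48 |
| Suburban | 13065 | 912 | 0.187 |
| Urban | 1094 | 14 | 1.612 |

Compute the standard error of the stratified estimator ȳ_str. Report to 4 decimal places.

0.0256

Var(ȳ_str) = Σₕ Wₕ²(1 − fₕ)sₕ²/nₕ with Wₕ = Nₕ/N, N = 28959.
Rural: Wₕ = 0.51106737; term = 0.51106737²·(1 − 0.08756757)·2.48/1296 = 4.560408 × 10^-4.
Suburban: Wₕ = 0.45115508; term = 0.45115508²·(1 − 0.06980482)·0.187/912 = 3.8821522 × 10^-5.
Urban: Wₕ = 0.03777755; term = 0.03777755²·(1 − 0.01279707)·1.612/14 = 1.6222245 × 10^-4.
Sum = 6.5708477 × 10^-4.
SE = √(6.5708477 × 10^-4) = 0.0256.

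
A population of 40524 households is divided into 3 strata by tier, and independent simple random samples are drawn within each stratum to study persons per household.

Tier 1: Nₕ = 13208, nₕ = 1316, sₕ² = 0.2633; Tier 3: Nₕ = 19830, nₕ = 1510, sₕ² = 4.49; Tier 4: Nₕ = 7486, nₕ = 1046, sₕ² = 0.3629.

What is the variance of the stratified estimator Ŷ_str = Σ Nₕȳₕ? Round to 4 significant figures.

1.128 × 10^6

Var(Ŷ_str) = Σₕ Nₕ²(1 − fₕ)sₕ²/nₕ.
Tier 1: 13208²·(1 − 1316/13208)·0.2633/1316 = 31425.843.
Tier 3: 19830²·(1 − 1510/19830)·4.49/1510 = 1.0802333 × 10^6.
Tier 4: 7486²·(1 − 1046/7486)·0.3629/1046 = 16725.957.
Sum = 1.1283851 × 10^6.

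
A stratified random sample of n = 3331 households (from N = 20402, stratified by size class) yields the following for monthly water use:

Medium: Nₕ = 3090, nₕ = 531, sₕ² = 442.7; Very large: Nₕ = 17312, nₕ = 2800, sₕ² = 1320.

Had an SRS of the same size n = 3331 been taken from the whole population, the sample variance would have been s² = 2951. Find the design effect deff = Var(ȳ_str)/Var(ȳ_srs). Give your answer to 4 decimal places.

0.4052

Var(ȳ_str) = Σ Wₕ²(1−fₕ)sₕ²/nₕ with Wₕ = Nₕ/20402:
  Medium: (3090/20402)²·(1−531/3090)·442.7/531 = 0.015837925
  Very large: (17312/20402)²·(1−2800/17312)·1320/2800 = 0.28454105
  → Var(ȳ_str) = 0.30037898.
Var(ȳ_srs) = (1 − 3331/20402)·2951/3331 = 0.74127746.
deff = 0.30037898 / 0.74127746 = 0.4052.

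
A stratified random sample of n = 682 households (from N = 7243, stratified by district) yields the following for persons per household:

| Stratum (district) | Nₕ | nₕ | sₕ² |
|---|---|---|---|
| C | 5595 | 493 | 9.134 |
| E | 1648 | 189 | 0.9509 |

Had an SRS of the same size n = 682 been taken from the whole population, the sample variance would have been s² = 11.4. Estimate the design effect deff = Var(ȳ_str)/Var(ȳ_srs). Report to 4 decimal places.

0.6810

Var(ȳ_str) = Σ Wₕ²(1−fₕ)sₕ²/nₕ with Wₕ = Nₕ/7243:
  C: (5595/7243)²·(1−493/5595)·9.134/493 = 0.010081326
  E: (1648/7243)²·(1−189/1648)·0.9509/189 = 2.305943 × 10^-4
  → Var(ȳ_str) = 0.01031192.
Var(ȳ_srs) = (1 − 682/7243)·11.4/682 = 0.015141609.
deff = 0.01031192 / 0.015141609 = 0.6810.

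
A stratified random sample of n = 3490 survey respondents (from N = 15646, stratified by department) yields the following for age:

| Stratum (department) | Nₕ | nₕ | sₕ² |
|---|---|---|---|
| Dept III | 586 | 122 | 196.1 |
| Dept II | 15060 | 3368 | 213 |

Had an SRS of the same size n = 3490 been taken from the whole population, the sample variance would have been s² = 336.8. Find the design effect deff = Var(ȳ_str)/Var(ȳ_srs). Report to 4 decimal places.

0.6305

Var(ȳ_str) = Σ Wₕ²(1−fₕ)sₕ²/nₕ with Wₕ = Nₕ/15646:
  Dept III: (586/15646)²·(1−122/586)·196.1/122 = 0.0017853637
  Dept II: (15060/15646)²·(1−3368/15060)·213/3368 = 0.045489865
  → Var(ȳ_str) = 0.047275229.
Var(ȳ_srs) = (1 − 3490/15646)·336.8/3490 = 0.074978029.
deff = 0.047275229 / 0.074978029 = 0.6305.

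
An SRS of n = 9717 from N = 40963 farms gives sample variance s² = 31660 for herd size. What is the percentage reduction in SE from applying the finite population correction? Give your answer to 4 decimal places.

12.6624

f = n/N = 9717/40963 = 0.23721407.
SE_no-fpc = √(s²/n) = 1.8050505; SE_fpc = √((1−f)s²/n) = 1.5764881.
Ratio = √(1−f) = 0.87337617. Reduction = 100·(1 − 0.87337617) = 12.6624%.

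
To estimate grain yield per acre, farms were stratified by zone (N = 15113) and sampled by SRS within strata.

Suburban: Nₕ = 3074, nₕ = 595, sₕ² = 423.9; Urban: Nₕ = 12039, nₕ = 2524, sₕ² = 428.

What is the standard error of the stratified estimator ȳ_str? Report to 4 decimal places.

Var(ȳ_str) = Σₕ Wₕ²(1 − fₕ)sₕ²/nₕ with Wₕ = Nₕ/N, N = 15113.
Suburban: Wₕ = 0.20340105; term = 0.20340105²·(1 − 0.19355888)·423.9/595 = 0.023769797.
Urban: Wₕ = 0.79659895; term = 0.79659895²·(1 − 0.20965196)·428/2524 = 0.085045681.
Sum = 0.10881548.
SE = √(0.10881548) = 0.3299.

0.3299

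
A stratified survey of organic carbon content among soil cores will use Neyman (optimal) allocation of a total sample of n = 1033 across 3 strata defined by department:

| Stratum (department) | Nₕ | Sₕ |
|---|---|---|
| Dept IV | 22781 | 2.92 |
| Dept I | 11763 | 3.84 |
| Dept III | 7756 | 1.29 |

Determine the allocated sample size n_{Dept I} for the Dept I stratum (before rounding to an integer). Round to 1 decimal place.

383.4

Neyman allocation: nₕ = n·NₕSₕ / Σⱼ NⱼSⱼ.
Σ NⱼSⱼ = 22781·2.92 + 11763·3.84 + 7756·1.29 = 121695.68.
n_{Dept I} = 1033·11763·3.84 / 121695.68 = 383.4.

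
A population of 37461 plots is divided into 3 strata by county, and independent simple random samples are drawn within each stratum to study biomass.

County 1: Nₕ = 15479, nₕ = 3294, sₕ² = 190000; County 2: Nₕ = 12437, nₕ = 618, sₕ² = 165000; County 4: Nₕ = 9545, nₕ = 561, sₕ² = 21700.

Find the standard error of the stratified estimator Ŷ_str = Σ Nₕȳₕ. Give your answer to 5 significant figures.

Var(Ŷ_str) = Σₕ Nₕ²(1 − fₕ)sₕ²/nₕ.
County 1: 15479²·(1 − 3294/15479)·190000/3294 = 1.0879237 × 10^10.
County 2: 12437²·(1 − 618/12437)·165000/618 = 3.9245678 × 10^10.
County 4: 9545²·(1 − 561/9545)·21700/561 = 3.3169777 × 10^9.
Sum = 5.3441893 × 10^10.
SE = √(5.3441893 × 10^10) = 231180.

231180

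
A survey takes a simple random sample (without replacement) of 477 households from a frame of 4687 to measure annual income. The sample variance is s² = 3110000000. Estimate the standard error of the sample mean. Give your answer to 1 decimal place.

Under SRS without replacement, Var(ȳ) = (1 − f)·s²/n with f = n/N = 477/4687 = 0.10177086.
Var(ȳ) = (1 − 0.10177086)·3110000000/477 = 0.89822914·6.5199161 × 10^6 = 5.8563787 × 10^6.
SE(ȳ) = √(5.8563787 × 10^6) = 2420.0.

2420.0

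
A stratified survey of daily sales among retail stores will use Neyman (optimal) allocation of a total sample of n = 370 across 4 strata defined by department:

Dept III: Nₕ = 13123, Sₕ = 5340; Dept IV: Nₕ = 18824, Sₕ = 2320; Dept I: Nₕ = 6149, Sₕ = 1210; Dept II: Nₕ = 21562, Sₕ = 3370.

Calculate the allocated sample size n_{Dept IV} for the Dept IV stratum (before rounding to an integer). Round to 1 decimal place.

83.4

Neyman allocation: nₕ = n·NₕSₕ / Σⱼ NⱼSⱼ.
Σ NⱼSⱼ = 13123·5340 + 18824·2320 + 6149·1210 + 21562·3370 = 1.9385273 × 10^8.
n_{Dept IV} = 370·18824·2320 / (1.9385273 × 10^8) = 83.4.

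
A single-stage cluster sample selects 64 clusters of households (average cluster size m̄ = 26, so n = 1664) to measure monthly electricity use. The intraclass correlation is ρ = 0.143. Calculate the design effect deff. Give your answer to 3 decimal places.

4.575

deff = 1 + (26 − 1)·0.143 = 1 + 3.575 = 4.575.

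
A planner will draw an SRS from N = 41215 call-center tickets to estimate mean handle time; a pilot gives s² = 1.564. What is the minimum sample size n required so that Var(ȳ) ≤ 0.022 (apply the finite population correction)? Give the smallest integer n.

Without fpc, n₀ = s²/D = 1.564/0.022 = 71.0909.
With fpc, (1 − n/N)·s²/n ≤ D requires n ≥ n₀/(1 + n₀/N) = 71.0909/(1 + 71.0909/41215) = 70.9685.
Rounding up, n = 71.

71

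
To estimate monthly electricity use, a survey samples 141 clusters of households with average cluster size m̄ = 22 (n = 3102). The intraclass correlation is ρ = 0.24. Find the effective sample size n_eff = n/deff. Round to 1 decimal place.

513.6

deff = 1 + (22 − 1)·0.24 = 1 + 5.04 = 6.04.
n_eff = 3102 / 6.04 = 513.6.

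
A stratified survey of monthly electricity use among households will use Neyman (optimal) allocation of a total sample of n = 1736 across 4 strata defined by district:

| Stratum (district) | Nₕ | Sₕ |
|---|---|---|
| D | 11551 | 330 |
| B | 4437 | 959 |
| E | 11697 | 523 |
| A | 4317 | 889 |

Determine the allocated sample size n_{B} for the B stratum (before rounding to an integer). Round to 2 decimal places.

409.87

Neyman allocation: nₕ = n·NₕSₕ / Σⱼ NⱼSⱼ.
Σ NⱼSⱼ = 11551·330 + 4437·959 + 11697·523 + 4317·889 = 1.8022257 × 10^7.
n_{B} = 1736·4437·959 / (1.8022257 × 10^7) = 409.87.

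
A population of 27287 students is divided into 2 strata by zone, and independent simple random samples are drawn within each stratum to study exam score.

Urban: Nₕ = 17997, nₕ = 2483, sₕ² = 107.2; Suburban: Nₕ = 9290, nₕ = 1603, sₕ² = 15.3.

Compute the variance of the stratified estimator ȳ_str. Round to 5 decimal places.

0.01710

Var(ȳ_str) = Σₕ Wₕ²(1 − fₕ)sₕ²/nₕ with Wₕ = Nₕ/N, N = 27287.
Urban: Wₕ = 0.65954484; term = 0.65954484²·(1 − 0.13796744)·107.2/2483 = 0.016189386.
Suburban: Wₕ = 0.34045516; term = 0.34045516²·(1 − 0.17255113)·15.3/1603 = 9.1541689 × 10^-4.
Sum = 0.017104803.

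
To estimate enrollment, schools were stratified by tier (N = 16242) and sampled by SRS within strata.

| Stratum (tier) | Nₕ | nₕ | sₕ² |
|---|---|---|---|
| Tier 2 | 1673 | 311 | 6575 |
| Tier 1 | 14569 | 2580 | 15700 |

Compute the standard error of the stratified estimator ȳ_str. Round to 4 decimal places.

2.0523

Var(ȳ_str) = Σₕ Wₕ²(1 − fₕ)sₕ²/nₕ with Wₕ = Nₕ/N, N = 16242.
Tier 2: Wₕ = 0.10300456; term = 0.10300456²·(1 − 0.18589360)·6575/311 = 0.18261204.
Tier 1: Wₕ = 0.89699544; term = 0.89699544²·(1 − 0.17708834)·15700/2580 = 4.0291519.
Sum = 4.2117639.
SE = √(4.2117639) = 2.0523.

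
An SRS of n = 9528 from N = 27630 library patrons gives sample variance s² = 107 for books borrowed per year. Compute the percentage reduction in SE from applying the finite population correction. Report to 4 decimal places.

f = n/N = 9528/27630 = 0.34484256.
SE_no-fpc = √(s²/n) = 0.10597197; SE_fpc = √((1−f)s²/n) = 0.085775617.
Ratio = √(1−f) = 0.80941796. Reduction = 100·(1 − 0.80941796) = 19.0582%.

19.0582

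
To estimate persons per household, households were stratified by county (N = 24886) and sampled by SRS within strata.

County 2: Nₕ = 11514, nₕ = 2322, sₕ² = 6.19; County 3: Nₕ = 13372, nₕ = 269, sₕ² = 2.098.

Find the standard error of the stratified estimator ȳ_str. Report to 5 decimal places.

0.05160

Var(ȳ_str) = Σₕ Wₕ²(1 − fₕ)sₕ²/nₕ with Wₕ = Nₕ/N, N = 24886.
County 2: Wₕ = 0.46266977; term = 0.46266977²·(1 − 0.20166754)·6.19/2322 = 4.5556933 × 10^-4.
County 3: Wₕ = 0.53733023; term = 0.53733023²·(1 − 0.02011666)·2.098/269 = 0.0022065314.
Sum = 0.0026621007.
SE = √(0.0026621007) = 0.05160.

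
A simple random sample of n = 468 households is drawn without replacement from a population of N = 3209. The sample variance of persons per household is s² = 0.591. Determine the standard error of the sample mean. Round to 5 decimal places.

0.03284

Under SRS without replacement, Var(ȳ) = (1 − f)·s²/n with f = n/N = 468/3209 = 0.14583983.
Var(ȳ) = (1 − 0.14583983)·0.591/468 = 0.85416017·0.0012628205 = 0.001078651.
SE(ȳ) = √(0.001078651) = 0.03284.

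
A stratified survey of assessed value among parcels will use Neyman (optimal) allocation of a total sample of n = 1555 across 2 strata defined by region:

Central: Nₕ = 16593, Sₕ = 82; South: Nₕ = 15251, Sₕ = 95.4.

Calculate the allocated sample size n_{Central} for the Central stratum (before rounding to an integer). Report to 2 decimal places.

Neyman allocation: nₕ = n·NₕSₕ / Σⱼ NⱼSⱼ.
Σ NⱼSⱼ = 16593·82 + 15251·95.4 = 2.8155714 × 10^6.
n_{Central} = 1555·16593·82 / (2.8155714 × 10^6) = 751.45.

751.45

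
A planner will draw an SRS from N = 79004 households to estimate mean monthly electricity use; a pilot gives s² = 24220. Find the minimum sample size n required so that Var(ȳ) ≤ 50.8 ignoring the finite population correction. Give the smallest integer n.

477

Without fpc, n₀ = s²/D = 24220/50.8 = 476.7717.
Rounding up, n = 477.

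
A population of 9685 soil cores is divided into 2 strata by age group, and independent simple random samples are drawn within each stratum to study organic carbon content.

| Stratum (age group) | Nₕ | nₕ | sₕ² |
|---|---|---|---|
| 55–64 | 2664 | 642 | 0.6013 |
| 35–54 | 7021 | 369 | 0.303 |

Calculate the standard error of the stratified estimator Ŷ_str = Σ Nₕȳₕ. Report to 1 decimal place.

208.3

Var(Ŷ_str) = Σₕ Nₕ²(1 − fₕ)sₕ²/nₕ.
55–64: 2664²·(1 − 642/2664)·0.6013/642 = 5045.1205.
35–54: 7021²·(1 − 369/7021)·0.303/369 = 38350.186.
Sum = 43395.307.
SE = √(43395.307) = 208.3.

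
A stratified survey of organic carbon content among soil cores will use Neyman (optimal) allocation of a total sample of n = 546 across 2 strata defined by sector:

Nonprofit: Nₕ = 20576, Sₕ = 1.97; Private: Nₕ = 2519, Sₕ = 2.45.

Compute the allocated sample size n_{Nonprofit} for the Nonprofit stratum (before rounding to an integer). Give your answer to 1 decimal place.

Neyman allocation: nₕ = n·NₕSₕ / Σⱼ NⱼSⱼ.
Σ NⱼSⱼ = 20576·1.97 + 2519·2.45 = 46706.27.
n_{Nonprofit} = 546·20576·1.97 / 46706.27 = 473.9.

473.9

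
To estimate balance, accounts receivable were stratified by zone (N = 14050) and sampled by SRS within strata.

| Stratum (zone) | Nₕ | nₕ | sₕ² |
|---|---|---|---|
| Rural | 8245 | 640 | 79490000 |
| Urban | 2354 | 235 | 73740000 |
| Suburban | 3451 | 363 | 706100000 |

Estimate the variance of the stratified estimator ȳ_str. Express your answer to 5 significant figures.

Var(ȳ_str) = Σₕ Wₕ²(1 − fₕ)sₕ²/nₕ with Wₕ = Nₕ/N, N = 14050.
Rural: Wₕ = 0.58683274; term = 0.58683274²·(1 − 0.07762280)·79490000/640 = 39452.066.
Urban: Wₕ = 0.16754448; term = 0.16754448²·(1 − 0.09983008)·73740000/235 = 7929.0296.
Suburban: Wₕ = 0.24562278; term = 0.24562278²·(1 − 0.10518690)·706100000/363 = 105009.64.
Sum = 152390.74.

152390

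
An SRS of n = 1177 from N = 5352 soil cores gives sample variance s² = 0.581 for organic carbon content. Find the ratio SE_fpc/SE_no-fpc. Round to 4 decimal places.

0.8832

f = n/N = 1177/5352 = 0.21991779.
SE_no-fpc = √(s²/n) = 0.022217738; SE_fpc = √((1−f)s²/n) = 0.019623209.
Ratio = √(1−f) = 0.88322263.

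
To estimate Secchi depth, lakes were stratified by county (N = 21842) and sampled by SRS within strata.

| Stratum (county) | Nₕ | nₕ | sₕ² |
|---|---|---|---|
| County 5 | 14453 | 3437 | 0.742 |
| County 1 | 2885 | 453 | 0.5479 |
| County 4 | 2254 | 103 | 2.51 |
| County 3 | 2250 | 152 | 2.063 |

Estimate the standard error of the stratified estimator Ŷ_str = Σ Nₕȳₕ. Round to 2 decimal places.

Var(Ŷ_str) = Σₕ Nₕ²(1 − fₕ)sₕ²/nₕ.
County 5: 14453²·(1 − 3437/14453)·0.742/3437 = 34372.119.
County 1: 2885²·(1 − 453/2885)·0.5479/453 = 8486.1848.
County 4: 2254²·(1 − 103/2254)·2.51/103 = 118149.21.
County 3: 2250²·(1 − 152/2250)·2.063/152 = 64068.365.
Sum = 225075.88.
SE = √(225075.88) = 474.42.

474.42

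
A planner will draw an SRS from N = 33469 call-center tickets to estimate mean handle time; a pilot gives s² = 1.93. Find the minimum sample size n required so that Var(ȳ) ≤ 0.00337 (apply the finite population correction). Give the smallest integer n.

564

Without fpc, n₀ = s²/D = 1.93/0.00337 = 572.7003.
With fpc, (1 − n/N)·s²/n ≤ D requires n ≥ n₀/(1 + n₀/N) = 572.7003/(1 + 572.7003/33469) = 563.0655.
Rounding up, n = 564.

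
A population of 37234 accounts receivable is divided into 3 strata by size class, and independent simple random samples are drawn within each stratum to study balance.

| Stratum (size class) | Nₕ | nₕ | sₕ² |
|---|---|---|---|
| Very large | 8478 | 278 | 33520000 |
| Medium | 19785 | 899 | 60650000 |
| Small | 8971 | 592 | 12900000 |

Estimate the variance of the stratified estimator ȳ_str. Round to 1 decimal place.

Var(ȳ_str) = Σₕ Wₕ²(1 − fₕ)sₕ²/nₕ with Wₕ = Nₕ/N, N = 37234.
Very large: Wₕ = 0.22769512; term = 0.22769512²·(1 − 0.03279075)·33520000/278 = 6046.2638.
Medium: Wₕ = 0.53136918; term = 0.53136918²·(1 − 0.04543846)·60650000/899 = 18183.093.
Small: Wₕ = 0.24093570; term = 0.24093570²·(1 − 0.06599041)·12900000/592 = 1181.4672.
Sum = 25410.824.

25410.8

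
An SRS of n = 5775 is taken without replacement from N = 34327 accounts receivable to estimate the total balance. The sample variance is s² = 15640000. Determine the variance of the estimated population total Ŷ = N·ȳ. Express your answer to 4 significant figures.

2.654 × 10^12

Var(Ŷ) = N²·Var(ȳ) = N²·(1 − n/N)·s²/n.
f = 5775/34327 = 0.16823492; Var(ȳ) = 0.83176508·15640000/5775 = 2252.6071.
Var(Ŷ) = 34327² · 2252.6071 = 2.6543436 × 10^12.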